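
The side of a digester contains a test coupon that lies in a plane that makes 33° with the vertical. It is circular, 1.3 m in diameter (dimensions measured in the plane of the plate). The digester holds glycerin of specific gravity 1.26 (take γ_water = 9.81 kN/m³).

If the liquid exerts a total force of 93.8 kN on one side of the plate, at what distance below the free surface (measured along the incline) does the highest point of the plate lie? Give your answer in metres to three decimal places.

γ = 1.26 × 9.81 = 12.3606 kN/m³.
A = π(0.65)² = 1.32732 m².
From F = γ·h_c·A, the centroid depth is h_c = 93.8/(12.3606 × 1.32732) = 5.71726 m.
The plate makes 33° with the vertical, i.e. θ = 90° − 33° = 57° to the horizontal. Measuring y along the incline from the free-surface line, vertical depth h = y·sinθ with sinθ = 0.838671.
Along the incline, y_c = h_c/sinθ = 5.71726/0.838671 = 6.81705 m.
The centroid is at the centre, 0.65 m below the top of the plate, so the highest point sits at y_top = 6.81705 − 0.65 = 6.16705 m along the incline.

y_top ≈ 6.167 m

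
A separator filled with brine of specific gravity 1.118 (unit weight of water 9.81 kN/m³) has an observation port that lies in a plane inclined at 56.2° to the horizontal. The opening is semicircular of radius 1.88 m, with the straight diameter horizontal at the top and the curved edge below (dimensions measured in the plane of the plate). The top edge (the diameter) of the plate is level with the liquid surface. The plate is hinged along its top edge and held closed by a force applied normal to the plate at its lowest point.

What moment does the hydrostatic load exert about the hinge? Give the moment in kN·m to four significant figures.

M ≈ 44.71 kN·m

γ = 1.118 × 9.81 = 10.96758 kN/m³.
Let θ = 56.2° be the plate's angle to the horizontal; measure y along the incline from where the plane meets the free surface. Vertical depth h = y·sinθ with sinθ = 0.830984.
The centroid of a semicircle lies 4r/(3π) = 0.797897 m from the diameter, here below the top edge, so y_c = 0.797897 m and h_c = 0.797897 × 0.830984 = 0.66304 m.
A = πr²/2 = π × 1.88²/2 = 5.55182 m².
Resultant F = γ·h_c·A = 10.96758 × 0.66304 × 5.55182 = 40.3725 kN.
I_c = (π/8 − 8/(9π))·r⁴ = 0.109757 × 1.88⁴ = 1.37108 m⁴.
Centre of pressure: y_p = y_c + I_c/(y_c·A) = 0.797897 + 1.37108/(0.797897 × 5.55182) = 0.797897 + 0.309514 = 1.10741 m along the plane.
The resultant acts 0.797897 + 0.309514 = 1.10741 m (along the plate) below the hinge at the top edge, so the moment about the hinge is M = F × 1.10741 = 40.3725 × 1.10741 = 44.7089 kN·m.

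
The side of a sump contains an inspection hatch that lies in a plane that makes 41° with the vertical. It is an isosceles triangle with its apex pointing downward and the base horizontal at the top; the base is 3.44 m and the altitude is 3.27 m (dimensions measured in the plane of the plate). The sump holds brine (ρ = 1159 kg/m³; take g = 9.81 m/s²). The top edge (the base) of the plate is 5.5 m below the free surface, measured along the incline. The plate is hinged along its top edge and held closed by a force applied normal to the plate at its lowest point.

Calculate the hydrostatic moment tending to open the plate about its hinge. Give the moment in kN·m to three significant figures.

γ = ρg = 1159 × 9.81 / 1000 = 11.36979 kN/m³.
The plate makes 41° with the vertical, i.e. θ = 90° − 41° = 49° to the horizontal. Measuring y along the incline from the free-surface line, vertical depth h = y·sinθ with sinθ = 0.754710.
With the apex down, the centroid sits h/3 = 3.27/3 = 1.09 m below the base (the top edge), so y_c = 5.5 + 1.09 = 6.59 m and h_c = 6.59 × 0.754710 = 4.97354 m.
A = ½ × 3.44 × 3.27 = 5.6244 m².
Resultant F = γ·h_c·A = 11.36979 × 4.97354 × 5.6244 = 318.049 kN.
I_c = b·h³/36 = 3.44 × 3.27³/36 = 3.34117 m⁴.
Centre of pressure: y_p = y_c + I_c/(y_c·A) = 6.59 + 3.34117/(6.59 × 5.6244) = 6.59 + 0.090144 = 6.68014 m along the plane.
The resultant acts 1.09 + 0.090144 = 1.18014 m (along the plate) below the hinge at the top edge, so the moment about the hinge is M = F × 1.18014 = 318.049 × 1.18014 = 375.342 kN·m.

M ≈ 375 kN·m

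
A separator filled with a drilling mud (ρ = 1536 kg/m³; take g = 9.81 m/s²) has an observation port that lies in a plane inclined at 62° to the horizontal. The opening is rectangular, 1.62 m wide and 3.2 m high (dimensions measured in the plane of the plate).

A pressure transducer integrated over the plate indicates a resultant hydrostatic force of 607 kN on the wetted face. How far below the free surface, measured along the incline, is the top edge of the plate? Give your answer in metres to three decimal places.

y_top ≈ 7.201 m

γ = ρg = 1536 × 9.81 / 1000 = 15.06816 kN/m³.
A = 1.62 × 3.2 = 5.184 m².
From F = γ·h_c·A, the centroid depth is h_c = 607/(15.06816 × 5.184) = 7.77076 m.
Let θ = 62° be the plate's angle to the horizontal; measure y along the incline from where the plane meets the free surface. Vertical depth h = y·sinθ with sinθ = 0.882948.
Along the incline, y_c = h_c/sinθ = 7.77076/0.882948 = 8.80093 m.
The centroid lies 3.2/2 = 1.6 m below the top edge, so the top edge sits at y_top = 8.80093 − 1.6 = 7.20093 m along the incline.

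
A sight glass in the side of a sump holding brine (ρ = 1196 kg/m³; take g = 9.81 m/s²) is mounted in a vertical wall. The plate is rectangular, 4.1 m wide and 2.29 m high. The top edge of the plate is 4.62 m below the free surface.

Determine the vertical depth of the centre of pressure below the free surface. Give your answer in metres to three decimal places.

h_p = 5.841 m

γ = ρg = 1196 × 9.81 / 1000 = 11.73276 kN/m³.
The centroid lies 2.29/2 = 1.145 m below the top edge, so the centroid depth is h_c = 4.62 + 1.145 = 5.765 m.
A = 4.1 × 2.29 = 9.389 m².
Resultant F = γ·h_c·A = 11.73276 × 5.765 × 9.389 = 635.066 kN.
I_c = b·h³/12 = 4.1 × 2.29³/12 = 4.10307 m⁴.
Centre of pressure: y_p = y_c + I_c/(y_c·A) = 5.765 + 4.10307/(5.765 × 9.389) = 5.765 + 0.0758037 = 5.8408 m along the plane.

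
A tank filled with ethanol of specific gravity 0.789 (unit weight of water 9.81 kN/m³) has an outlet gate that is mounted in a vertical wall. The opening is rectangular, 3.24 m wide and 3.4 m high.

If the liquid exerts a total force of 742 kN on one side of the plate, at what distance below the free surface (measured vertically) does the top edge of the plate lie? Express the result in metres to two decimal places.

γ = 0.789 × 9.81 = 7.74009 kN/m³.
A = 3.24 × 3.4 = 11.016 m².
From F = γ·h_c·A, the centroid depth is h_c = 742/(7.74009 × 11.016) = 8.7023 m.
The centroid lies 3.4/2 = 1.7 m below the top edge, so the top edge sits at h_top = 8.7023 − 1.7 = 7.0023 m below the surface.

d_top ≈ 7.00 m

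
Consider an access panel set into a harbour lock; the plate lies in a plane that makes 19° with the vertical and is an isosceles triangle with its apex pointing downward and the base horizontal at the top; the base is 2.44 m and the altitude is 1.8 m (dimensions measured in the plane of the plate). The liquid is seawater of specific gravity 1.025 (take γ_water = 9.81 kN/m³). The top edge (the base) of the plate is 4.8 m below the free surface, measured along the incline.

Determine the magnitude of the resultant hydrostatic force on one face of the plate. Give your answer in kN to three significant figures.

γ = 1.025 × 9.81 = 10.05525 kN/m³.
The plate makes 19° with the vertical, i.e. θ = 90° − 19° = 71° to the horizontal. Measuring y along the incline from the free-surface line, vertical depth h = y·sinθ with sinθ = 0.945519.
With the apex down, the centroid sits h/3 = 1.8/3 = 0.6 m below the base (the top edge), so y_c = 4.8 + 0.6 = 5.4 m and h_c = 5.4 × 0.945519 = 5.1058 m.
A = ½ × 2.44 × 1.8 = 2.196 m².
Resultant F = γ·h_c·A = 10.05525 × 5.1058 × 2.196 = 112.743 kN.

F ≈ 113 kN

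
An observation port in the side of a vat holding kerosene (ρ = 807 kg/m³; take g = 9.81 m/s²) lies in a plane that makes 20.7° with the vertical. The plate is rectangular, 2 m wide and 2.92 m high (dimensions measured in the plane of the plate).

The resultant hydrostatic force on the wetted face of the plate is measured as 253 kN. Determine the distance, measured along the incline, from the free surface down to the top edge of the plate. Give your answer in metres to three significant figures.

y_top ≈ 4.39 m

γ = ρg = 807 × 9.81 / 1000 = 7.91667 kN/m³.
A = 2 × 2.92 = 5.84 m².
From F = γ·h_c·A, the centroid depth is h_c = 253/(7.91667 × 5.84) = 5.47224 m.
The plate makes 20.7° with the vertical, i.e. θ = 90° − 20.7° = 69.3° to the horizontal. Measuring y along the incline from the free-surface line, vertical depth h = y·sinθ with sinθ = 0.935444.
Along the incline, y_c = h_c/sinθ = 5.47224/0.935444 = 5.84989 m.
The centroid lies 2.92/2 = 1.46 m below the top edge, so the top edge sits at y_top = 5.84989 − 1.46 = 4.38989 m along the incline.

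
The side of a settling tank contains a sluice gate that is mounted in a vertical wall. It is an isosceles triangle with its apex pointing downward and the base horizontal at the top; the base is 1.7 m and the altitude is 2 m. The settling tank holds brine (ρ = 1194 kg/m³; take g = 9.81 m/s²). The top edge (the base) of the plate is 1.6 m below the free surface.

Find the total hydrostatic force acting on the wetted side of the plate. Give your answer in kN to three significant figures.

γ = ρg = 1194 × 9.81 / 1000 = 11.71314 kN/m³.
With the apex down, the centroid sits h/3 = 2/3 = 0.666667 m below the base (the top edge), so the centroid depth is h_c = 1.6 + 0.666667 = 2.26667 m.
A = ½ × 1.7 × 2 = 1.7 m².
Resultant F = γ·h_c·A = 11.71314 × 2.26667 × 1.7 = 45.1347 kN.

F ≈ 45.1 kN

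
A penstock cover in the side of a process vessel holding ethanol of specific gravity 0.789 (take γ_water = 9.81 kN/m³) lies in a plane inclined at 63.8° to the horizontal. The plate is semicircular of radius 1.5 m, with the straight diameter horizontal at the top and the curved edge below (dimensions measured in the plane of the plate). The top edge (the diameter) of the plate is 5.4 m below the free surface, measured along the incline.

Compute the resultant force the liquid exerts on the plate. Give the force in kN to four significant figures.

γ = 0.789 × 9.81 = 7.74009 kN/m³.
Let θ = 63.8° be the plate's angle to the horizontal; measure y along the incline from where the plane meets the free surface. Vertical depth h = y·sinθ with sinθ = 0.897258.
The centroid of a semicircle lies 4r/(3π) = 0.63662 m from the diameter, here below the top edge, so y_c = 5.4 + 0.63662 = 6.03662 m and h_c = 6.03662 × 0.897258 = 5.41641 m.
A = πr²/2 = π × 1.5²/2 = 3.53429 m².
Resultant F = γ·h_c·A = 7.74009 × 5.41641 × 3.53429 = 148.17 kN.

F ≈ 148.2 kN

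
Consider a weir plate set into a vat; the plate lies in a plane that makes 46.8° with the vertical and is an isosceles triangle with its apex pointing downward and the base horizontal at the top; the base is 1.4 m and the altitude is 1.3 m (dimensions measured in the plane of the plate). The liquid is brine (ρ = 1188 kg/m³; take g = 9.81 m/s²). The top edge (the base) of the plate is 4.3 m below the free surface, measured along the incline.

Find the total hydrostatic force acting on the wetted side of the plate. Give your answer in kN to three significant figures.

γ = ρg = 1188 × 9.81 / 1000 = 11.65428 kN/m³.
The plate makes 46.8° with the vertical, i.e. θ = 90° − 46.8° = 43.2° to the horizontal. Measuring y along the incline from the free-surface line, vertical depth h = y·sinθ with sinθ = 0.684547.
With the apex down, the centroid sits h/3 = 1.3/3 = 0.433333 m below the base (the top edge), so y_c = 4.3 + 0.433333 = 4.73333 m and h_c = 4.73333 × 0.684547 = 3.24019 m.
A = ½ × 1.4 × 1.3 = 0.91 m².
Resultant F = γ·h_c·A = 11.65428 × 3.24019 × 0.91 = 34.3635 kN.

F ≈ 34.4 kN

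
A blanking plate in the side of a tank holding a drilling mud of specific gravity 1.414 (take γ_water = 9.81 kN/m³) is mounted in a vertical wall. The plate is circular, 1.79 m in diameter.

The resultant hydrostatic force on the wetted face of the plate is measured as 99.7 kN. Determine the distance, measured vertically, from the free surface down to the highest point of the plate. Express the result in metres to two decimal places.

d_top ≈ 1.96 m

γ = 1.414 × 9.81 = 13.87134 kN/m³.
A = π(0.895)² = 2.51649 m².
From F = γ·h_c·A, the centroid depth is h_c = 99.7/(13.87134 × 2.51649) = 2.85615 m.
The centroid is at the centre, 0.895 m below the top of the plate, so the highest point sits at h_top = 2.85615 − 0.895 = 1.96115 m below the surface.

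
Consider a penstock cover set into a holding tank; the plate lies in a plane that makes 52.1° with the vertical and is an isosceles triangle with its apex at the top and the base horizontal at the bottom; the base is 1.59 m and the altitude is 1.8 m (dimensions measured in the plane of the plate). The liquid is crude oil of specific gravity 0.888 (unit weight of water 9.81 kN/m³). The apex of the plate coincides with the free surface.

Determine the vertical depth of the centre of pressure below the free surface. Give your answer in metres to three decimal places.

h_p = 0.829 m

γ = 0.888 × 9.81 = 8.71128 kN/m³.
The plate makes 52.1° with the vertical, i.e. θ = 90° − 52.1° = 37.9° to the horizontal. Measuring y along the incline from the free-surface line, vertical depth h = y·sinθ with sinθ = 0.614285.
With the apex up, the centroid sits 2h/3 = 2 × 1.8/3 = 1.2 m below the apex, so y_c = 1.2 m and h_c = 1.2 × 0.614285 = 0.737142 m.
A = ½ × 1.59 × 1.8 = 1.431 m².
Resultant F = γ·h_c·A = 8.71128 × 0.737142 × 1.431 = 9.1891 kN.
I_c = b·h³/36 = 1.59 × 1.8³/36 = 0.25758 m⁴.
Centre of pressure: y_p = y_c + I_c/(y_c·A) = 1.2 + 0.25758/(1.2 × 1.431) = 1.2 + 0.15 = 1.35 m along the plane.
Vertically, h_p = y_p·sinθ = 1.35 × 0.614285 = 0.829285 m.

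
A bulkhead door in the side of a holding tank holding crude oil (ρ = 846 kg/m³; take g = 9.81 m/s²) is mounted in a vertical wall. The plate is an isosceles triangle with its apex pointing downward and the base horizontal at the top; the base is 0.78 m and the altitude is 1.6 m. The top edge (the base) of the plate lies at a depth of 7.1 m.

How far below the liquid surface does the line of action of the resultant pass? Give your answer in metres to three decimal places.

γ = ρg = 846 × 9.81 / 1000 = 8.29926 kN/m³.
With the apex down, the centroid sits h/3 = 1.6/3 = 0.533333 m below the base (the top edge), so the centroid depth is h_c = 7.1 + 0.533333 = 7.63333 m.
A = ½ × 0.78 × 1.6 = 0.624 m².
Resultant F = γ·h_c·A = 8.29926 × 7.63333 × 0.624 = 39.531 kN.
I_c = b·h³/36 = 0.78 × 1.6³/36 = 0.0887467 m⁴.
Centre of pressure: y_p = y_c + I_c/(y_c·A) = 7.63333 + 0.0887467/(7.63333 × 0.624) = 7.63333 + 0.0186317 = 7.65196 m along the plane.

h_p = 7.652 m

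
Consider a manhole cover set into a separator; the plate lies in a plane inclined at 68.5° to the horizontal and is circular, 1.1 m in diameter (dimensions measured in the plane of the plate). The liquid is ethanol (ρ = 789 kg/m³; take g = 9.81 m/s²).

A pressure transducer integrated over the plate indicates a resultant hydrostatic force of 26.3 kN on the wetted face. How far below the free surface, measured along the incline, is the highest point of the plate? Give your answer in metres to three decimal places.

γ = ρg = 789 × 9.81 / 1000 = 7.74009 kN/m³.
A = π(0.55)² = 0.950332 m².
From F = γ·h_c·A, the centroid depth is h_c = 26.3/(7.74009 × 0.950332) = 3.57548 m.
Let θ = 68.5° be the plate's angle to the horizontal; measure y along the incline from where the plane meets the free surface. Vertical depth h = y·sinθ with sinθ = 0.930418.
Along the incline, y_c = h_c/sinθ = 3.57548/0.930418 = 3.84287 m.
The centroid is at the centre, 0.55 m below the top of the plate, so the highest point sits at y_top = 3.84287 − 0.55 = 3.29287 m along the incline.

y_top ≈ 3.293 m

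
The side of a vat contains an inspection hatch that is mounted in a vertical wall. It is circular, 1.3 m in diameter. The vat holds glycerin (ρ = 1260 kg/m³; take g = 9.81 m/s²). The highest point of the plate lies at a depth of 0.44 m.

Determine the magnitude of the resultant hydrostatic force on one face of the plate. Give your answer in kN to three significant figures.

F ≈ 17.9 kN

γ = ρg = 1260 × 9.81 / 1000 = 12.3606 kN/m³.
The centroid is at the centre, 0.65 m below the top of the plate, so the centroid depth is h_c = 0.44 + 0.65 = 1.09 m.
A = π(0.65)² = 1.32732 m².
Resultant F = γ·h_c·A = 12.3606 × 1.09 × 1.32732 = 17.8831 kN.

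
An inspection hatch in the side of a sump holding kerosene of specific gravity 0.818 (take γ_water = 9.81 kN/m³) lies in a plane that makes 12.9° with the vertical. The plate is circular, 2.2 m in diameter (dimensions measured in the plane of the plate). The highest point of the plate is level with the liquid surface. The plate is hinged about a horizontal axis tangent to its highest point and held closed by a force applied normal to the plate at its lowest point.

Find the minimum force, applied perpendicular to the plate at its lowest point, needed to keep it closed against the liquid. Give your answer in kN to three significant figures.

γ = 0.818 × 9.81 = 8.02458 kN/m³.
The plate makes 12.9° with the vertical, i.e. θ = 90° − 12.9° = 77.1° to the horizontal. Measuring y along the incline from the free-surface line, vertical depth h = y·sinθ with sinθ = 0.974761.
The centroid is at the centre, 1.1 m below the top of the plate, so y_c = 1.1 m and h_c = 1.1 × 0.974761 = 1.07224 m.
A = π(1.1)² = 3.80133 m².
Resultant F = γ·h_c·A = 8.02458 × 1.07224 × 3.80133 = 32.7077 kN.
I_c = πr⁴/4 = π × 1.1⁴/4 = 1.1499 m⁴.
Centre of pressure: y_p = y_c + I_c/(y_c·A) = 1.1 + 1.1499/(1.1 × 3.80133) = 1.1 + 0.274999 = 1.375 m along the plane.
The resultant acts 1.1 + 0.274999 = 1.375 m (along the plate) below the hinge at the top edge, so the moment about the hinge is M = F × 1.375 = 32.7077 × 1.375 = 44.9731 kN·m.
A normal force at the bottom, 2.2 m from the hinge, must supply this moment: P = 44.9731/2.2 = 20.4423 kN.

P ≈ 20.4 kN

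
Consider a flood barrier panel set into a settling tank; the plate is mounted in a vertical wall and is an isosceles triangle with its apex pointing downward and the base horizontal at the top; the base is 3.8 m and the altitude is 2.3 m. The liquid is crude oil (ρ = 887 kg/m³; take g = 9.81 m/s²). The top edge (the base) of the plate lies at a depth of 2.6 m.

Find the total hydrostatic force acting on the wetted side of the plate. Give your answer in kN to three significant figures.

γ = ρg = 887 × 9.81 / 1000 = 8.70147 kN/m³.
With the apex down, the centroid sits h/3 = 2.3/3 = 0.766667 m below the base (the top edge), so the centroid depth is h_c = 2.6 + 0.766667 = 3.36667 m.
A = ½ × 3.8 × 2.3 = 4.37 m².
Resultant F = γ·h_c·A = 8.70147 × 3.36667 × 4.37 = 128.019 kN.

F ≈ 128 kN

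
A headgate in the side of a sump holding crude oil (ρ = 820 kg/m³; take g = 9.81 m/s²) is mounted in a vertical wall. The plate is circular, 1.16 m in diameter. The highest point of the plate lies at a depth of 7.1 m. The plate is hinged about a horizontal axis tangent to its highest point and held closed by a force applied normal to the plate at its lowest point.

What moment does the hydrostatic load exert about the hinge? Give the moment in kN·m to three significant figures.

γ = ρg = 820 × 9.81 / 1000 = 8.0442 kN/m³.
The centroid is at the centre, 0.58 m below the top of the plate, so the centroid depth is h_c = 7.1 + 0.58 = 7.68 m.
A = π(0.58)² = 1.05683 m².
Resultant F = γ·h_c·A = 8.0442 × 7.68 × 1.05683 = 65.2904 kN.
I_c = πr⁴/4 = π × 0.58⁴/4 = 0.0888796 m⁴.
Centre of pressure: y_p = y_c + I_c/(y_c·A) = 7.68 + 0.0888796/(7.68 × 1.05683) = 7.68 + 0.0109505 = 7.69095 m along the plane.
The resultant acts 0.58 + 0.0109505 = 0.59095 m (along the plate) below the hinge at the top edge, so the moment about the hinge is M = F × 0.59095 = 65.2904 × 0.59095 = 38.5834 kN·m.

M ≈ 38.6 kN·m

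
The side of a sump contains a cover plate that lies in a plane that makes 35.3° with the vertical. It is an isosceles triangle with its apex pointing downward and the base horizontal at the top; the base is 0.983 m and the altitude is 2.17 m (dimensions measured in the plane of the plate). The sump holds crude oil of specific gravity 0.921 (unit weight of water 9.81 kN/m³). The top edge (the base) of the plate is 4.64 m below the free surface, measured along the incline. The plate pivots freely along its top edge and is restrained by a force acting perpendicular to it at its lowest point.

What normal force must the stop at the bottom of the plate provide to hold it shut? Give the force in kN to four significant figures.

γ = 0.921 × 9.81 = 9.03501 kN/m³.
The plate makes 35.3° with the vertical, i.e. θ = 90° − 35.3° = 54.7° to the horizontal. Measuring y along the incline from the free-surface line, vertical depth h = y·sinθ with sinθ = 0.816138.
With the apex down, the centroid sits h/3 = 2.17/3 = 0.723333 m below the base (the top edge), so y_c = 4.64 + 0.723333 = 5.36333 m and h_c = 5.36333 × 0.816138 = 4.37722 m.
A = ½ × 0.983 × 2.17 = 1.06655 m².
Resultant F = γ·h_c·A = 9.03501 × 4.37722 × 1.06655 = 42.1802 kN.
I_c = b·h³/36 = 0.983 × 2.17³/36 = 0.279017 m⁴.
Centre of pressure: y_p = y_c + I_c/(y_c·A) = 5.36333 + 0.279017/(5.36333 × 1.06655) = 5.36333 + 0.048777 = 5.41211 m along the plane.
The resultant acts 0.723333 + 0.048777 = 0.77211 m (along the plate) below the hinge at the top edge, so the moment about the hinge is M = F × 0.77211 = 42.1802 × 0.77211 = 32.5678 kN·m.
A normal force at the bottom, 2.17 m from the hinge, must supply this moment: P = 32.5678/2.17 = 15.0082 kN.

P ≈ 15.01 kN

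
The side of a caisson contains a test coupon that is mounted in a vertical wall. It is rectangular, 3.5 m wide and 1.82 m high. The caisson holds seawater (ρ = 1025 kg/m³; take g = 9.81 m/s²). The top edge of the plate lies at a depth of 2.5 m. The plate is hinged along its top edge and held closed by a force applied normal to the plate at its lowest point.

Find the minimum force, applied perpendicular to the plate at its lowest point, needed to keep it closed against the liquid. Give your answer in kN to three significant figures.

P ≈ 119 kN

γ = ρg = 1025 × 9.81 / 1000 = 10.05525 kN/m³.
The centroid lies 1.82/2 = 0.91 m below the top edge, so the centroid depth is h_c = 2.5 + 0.91 = 3.41 m.
A = 3.5 × 1.82 = 6.37 m².
Resultant F = γ·h_c·A = 10.05525 × 3.41 × 6.37 = 218.417 kN.
I_c = b·h³/12 = 3.5 × 1.82³/12 = 1.75833 m⁴.
Centre of pressure: y_p = y_c + I_c/(y_c·A) = 3.41 + 1.75833/(3.41 × 6.37) = 3.41 + 0.0809481 = 3.49095 m along the plane.
The resultant acts 0.91 + 0.0809481 = 0.990948 m (along the plate) below the hinge at the top edge, so the moment about the hinge is M = F × 0.990948 = 218.417 × 0.990948 = 216.44 kN·m.
A normal force at the bottom, 1.82 m from the hinge, must supply this moment: P = 216.44/1.82 = 118.923 kN.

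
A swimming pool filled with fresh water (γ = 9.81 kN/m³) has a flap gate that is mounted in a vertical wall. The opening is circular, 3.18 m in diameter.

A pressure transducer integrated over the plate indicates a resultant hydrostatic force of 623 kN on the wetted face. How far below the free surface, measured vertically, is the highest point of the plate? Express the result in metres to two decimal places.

γ = 9.81 kN/m³.
A = π(1.59)² = 7.94226 m².
From F = γ·h_c·A, the centroid depth is h_c = 623/(9.81 × 7.94226) = 7.99604 m.
The centroid is at the centre, 1.59 m below the top of the plate, so the highest point sits at h_top = 7.99604 − 1.59 = 6.40604 m below the surface.

d_top ≈ 6.41 m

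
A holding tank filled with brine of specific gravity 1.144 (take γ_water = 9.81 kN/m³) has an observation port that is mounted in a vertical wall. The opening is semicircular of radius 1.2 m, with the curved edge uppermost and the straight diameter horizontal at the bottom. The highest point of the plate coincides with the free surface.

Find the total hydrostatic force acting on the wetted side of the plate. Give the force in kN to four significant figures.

γ = 1.144 × 9.81 = 11.22264 kN/m³.
The centroid lies 4r/(3π) = 0.509296 m above the diameter, so r − 4r/(3π) = 1.2 − 0.509296 = 0.690704 m below the topmost point, so the centroid depth is h_c = 0.690704 m.
A = πr²/2 = π × 1.2²/2 = 2.26195 m².
Resultant F = γ·h_c·A = 11.22264 × 0.690704 × 2.26195 = 17.5336 kN.

F ≈ 17.53 kN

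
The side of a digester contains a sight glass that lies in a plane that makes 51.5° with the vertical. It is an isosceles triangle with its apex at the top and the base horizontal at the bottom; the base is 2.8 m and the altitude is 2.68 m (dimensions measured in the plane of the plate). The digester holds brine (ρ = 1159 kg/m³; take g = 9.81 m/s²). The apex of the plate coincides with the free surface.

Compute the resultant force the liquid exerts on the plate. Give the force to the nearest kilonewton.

γ = ρg = 1159 × 9.81 / 1000 = 11.36979 kN/m³.
The plate makes 51.5° with the vertical, i.e. θ = 90° − 51.5° = 38.5° to the horizontal. Measuring y along the incline from the free-surface line, vertical depth h = y·sinθ with sinθ = 0.622515.
With the apex up, the centroid sits 2h/3 = 2 × 2.68/3 = 1.78667 m below the apex, so y_c = 1.78667 m and h_c = 1.78667 × 0.622515 = 1.11223 m.
A = ½ × 2.8 × 2.68 = 3.752 m².
Resultant F = γ·h_c·A = 11.36979 × 1.11223 × 3.752 = 47.4471 kN.

F ≈ 47 kN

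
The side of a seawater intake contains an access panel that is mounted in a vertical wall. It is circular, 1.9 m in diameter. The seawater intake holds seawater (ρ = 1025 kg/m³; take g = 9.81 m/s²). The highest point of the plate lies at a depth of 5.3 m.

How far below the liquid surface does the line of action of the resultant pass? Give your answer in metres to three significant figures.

γ = ρg = 1025 × 9.81 / 1000 = 10.05525 kN/m³.
The centroid is at the centre, 0.95 m below the top of the plate, so the centroid depth is h_c = 5.3 + 0.95 = 6.25 m.
A = π(0.95)² = 2.83529 m².
Resultant F = γ·h_c·A = 10.05525 × 6.25 × 2.83529 = 178.185 kN.
I_c = πr⁴/4 = π × 0.95⁴/4 = 0.639712 m⁴.
Centre of pressure: y_p = y_c + I_c/(y_c·A) = 6.25 + 0.639712/(6.25 × 2.83529) = 6.25 + 0.0361 = 6.2861 m along the plane.

h_p = 6.29 m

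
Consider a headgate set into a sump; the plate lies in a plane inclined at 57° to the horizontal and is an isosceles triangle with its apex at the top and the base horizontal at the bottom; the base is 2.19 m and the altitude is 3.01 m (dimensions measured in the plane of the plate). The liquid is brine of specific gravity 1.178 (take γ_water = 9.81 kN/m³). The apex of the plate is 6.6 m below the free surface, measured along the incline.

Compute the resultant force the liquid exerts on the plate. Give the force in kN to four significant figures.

F ≈ 274.9 kN

γ = 1.178 × 9.81 = 11.55618 kN/m³.
Let θ = 57° be the plate's angle to the horizontal; measure y along the incline from where the plane meets the free surface. Vertical depth h = y·sinθ with sinθ = 0.838671.
With the apex up, the centroid sits 2h/3 = 2 × 3.01/3 = 2.00667 m below the apex, so y_c = 6.6 + 2.00667 = 8.60667 m and h_c = 8.60667 × 0.838671 = 7.21816 m.
A = ½ × 2.19 × 3.01 = 3.29595 m².
Resultant F = γ·h_c·A = 11.55618 × 7.21816 × 3.29595 = 274.93 kN.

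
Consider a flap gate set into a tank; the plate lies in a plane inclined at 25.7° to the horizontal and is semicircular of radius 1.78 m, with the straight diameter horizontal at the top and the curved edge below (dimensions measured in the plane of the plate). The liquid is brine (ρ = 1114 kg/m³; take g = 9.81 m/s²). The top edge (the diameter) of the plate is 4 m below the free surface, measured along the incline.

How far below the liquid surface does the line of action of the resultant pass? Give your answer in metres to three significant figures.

γ = ρg = 1114 × 9.81 / 1000 = 10.92834 kN/m³.
Let θ = 25.7° be the plate's angle to the horizontal; measure y along the incline from where the plane meets the free surface. Vertical depth h = y·sinθ with sinθ = 0.433659.
The centroid of a semicircle lies 4r/(3π) = 0.755455 m from the diameter, here below the top edge, so y_c = 4 + 0.755455 = 4.75545 m and h_c = 4.75545 × 0.433659 = 2.06224 m.
A = πr²/2 = π × 1.78²/2 = 4.97691 m².
Resultant F = γ·h_c·A = 10.92834 × 2.06224 × 4.97691 = 112.164 kN.
I_c = (π/8 − 8/(9π))·r⁴ = 0.109757 × 1.78⁴ = 1.10182 m⁴.
Centre of pressure: y_p = y_c + I_c/(y_c·A) = 4.75545 + 1.10182/(4.75545 × 4.97691) = 4.75545 + 0.0465542 = 4.802 m along the plane.
Vertically, h_p = y_p·sinθ = 4.802 × 0.433659 = 2.08243 m.

h_p = 2.08 m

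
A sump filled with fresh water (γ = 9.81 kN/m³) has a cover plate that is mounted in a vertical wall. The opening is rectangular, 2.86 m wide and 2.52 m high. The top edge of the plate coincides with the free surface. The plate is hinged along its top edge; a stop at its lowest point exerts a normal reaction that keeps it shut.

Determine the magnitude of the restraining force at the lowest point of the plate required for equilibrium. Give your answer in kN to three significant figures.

γ = 9.81 kN/m³.
The centroid lies 2.52/2 = 1.26 m below the top edge, so the centroid depth is h_c = 1.26 m.
A = 2.86 × 2.52 = 7.2072 m².
Resultant F = γ·h_c·A = 9.81 × 1.26 × 7.2072 = 89.0853 kN.
I_c = b·h³/12 = 2.86 × 2.52³/12 = 3.81405 m⁴.
Centre of pressure: y_p = y_c + I_c/(y_c·A) = 1.26 + 3.81405/(1.26 × 7.2072) = 1.26 + 0.42 = 1.68 m along the plane.
The resultant acts 1.26 + 0.42 = 1.68 m (along the plate) below the hinge at the top edge, so the moment about the hinge is M = F × 1.68 = 89.0853 × 1.68 = 149.663 kN·m.
A normal force at the bottom, 2.52 m from the hinge, must supply this moment: P = 149.663/2.52 = 59.3901 kN.

P ≈ 59.4 kN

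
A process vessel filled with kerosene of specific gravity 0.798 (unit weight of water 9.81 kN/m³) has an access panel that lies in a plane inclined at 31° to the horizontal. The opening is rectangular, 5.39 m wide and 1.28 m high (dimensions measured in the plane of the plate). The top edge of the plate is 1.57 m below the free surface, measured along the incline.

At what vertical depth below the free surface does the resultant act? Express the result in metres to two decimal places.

γ = 0.798 × 9.81 = 7.82838 kN/m³.
Let θ = 31° be the plate's angle to the horizontal; measure y along the incline from where the plane meets the free surface. Vertical depth h = y·sinθ with sinθ = 0.515038.
The centroid lies 1.28/2 = 0.64 m below the top edge, so y_c = 1.57 + 0.64 = 2.21 m and h_c = 2.21 × 0.515038 = 1.13823 m.
A = 5.39 × 1.28 = 6.8992 m².
Resultant F = γ·h_c·A = 7.82838 × 1.13823 × 6.8992 = 61.4753 kN.
I_c = b·h³/12 = 5.39 × 1.28³/12 = 0.941971 m⁴.
Centre of pressure: y_p = y_c + I_c/(y_c·A) = 2.21 + 0.941971/(2.21 × 6.8992) = 2.21 + 0.0617798 = 2.27178 m along the plane.
Vertically, h_p = y_p·sinθ = 2.27178 × 0.515038 = 1.17005 m.

h_p = 1.17 m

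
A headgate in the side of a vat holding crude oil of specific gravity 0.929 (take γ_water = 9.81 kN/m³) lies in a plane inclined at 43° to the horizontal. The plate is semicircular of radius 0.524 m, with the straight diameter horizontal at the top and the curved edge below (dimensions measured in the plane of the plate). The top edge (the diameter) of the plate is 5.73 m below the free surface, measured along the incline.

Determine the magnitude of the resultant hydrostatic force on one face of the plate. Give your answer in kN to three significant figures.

F ≈ 16.0 kN

γ = 0.929 × 9.81 = 9.11349 kN/m³.
Let θ = 43° be the plate's angle to the horizontal; measure y along the incline from where the plane meets the free surface. Vertical depth h = y·sinθ with sinθ = 0.681998.
The centroid of a semicircle lies 4r/(3π) = 0.222393 m from the diameter, here below the top edge, so y_c = 5.73 + 0.222393 = 5.95239 m and h_c = 5.95239 × 0.681998 = 4.05952 m.
A = πr²/2 = π × 0.524²/2 = 0.431303 m².
Resultant F = γ·h_c·A = 9.11349 × 4.05952 × 0.431303 = 15.9567 kN.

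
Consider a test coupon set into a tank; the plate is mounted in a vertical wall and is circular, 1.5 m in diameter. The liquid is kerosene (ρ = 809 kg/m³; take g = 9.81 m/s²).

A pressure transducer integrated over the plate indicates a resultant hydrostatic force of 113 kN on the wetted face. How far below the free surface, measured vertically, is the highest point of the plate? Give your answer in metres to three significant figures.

γ = ρg = 809 × 9.81 / 1000 = 7.93629 kN/m³.
A = π(0.75)² = 1.76715 m².
From F = γ·h_c·A, the centroid depth is h_c = 113/(7.93629 × 1.76715) = 8.05726 m.
The centroid is at the centre, 0.75 m below the top of the plate, so the highest point sits at h_top = 8.05726 − 0.75 = 7.30726 m below the surface.

d_top ≈ 7.31 m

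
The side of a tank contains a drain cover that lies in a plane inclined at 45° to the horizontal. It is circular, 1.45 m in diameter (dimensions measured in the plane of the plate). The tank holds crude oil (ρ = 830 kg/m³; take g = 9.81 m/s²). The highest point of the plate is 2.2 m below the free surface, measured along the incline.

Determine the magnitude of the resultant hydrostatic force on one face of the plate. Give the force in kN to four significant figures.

F ≈ 27.81 kN

γ = ρg = 830 × 9.81 / 1000 = 8.1423 kN/m³.
Let θ = 45° be the plate's angle to the horizontal; measure y along the incline from where the plane meets the free surface. Vertical depth h = y·sinθ with sinθ = 0.707107.
The centroid is at the centre, 0.725 m below the top of the plate, so y_c = 2.2 + 0.725 = 2.925 m and h_c = 2.925 × 0.707107 = 2.06829 m.
A = π(0.725)² = 1.6513 m².
Resultant F = γ·h_c·A = 8.1423 × 2.06829 × 1.6513 = 27.8089 kN.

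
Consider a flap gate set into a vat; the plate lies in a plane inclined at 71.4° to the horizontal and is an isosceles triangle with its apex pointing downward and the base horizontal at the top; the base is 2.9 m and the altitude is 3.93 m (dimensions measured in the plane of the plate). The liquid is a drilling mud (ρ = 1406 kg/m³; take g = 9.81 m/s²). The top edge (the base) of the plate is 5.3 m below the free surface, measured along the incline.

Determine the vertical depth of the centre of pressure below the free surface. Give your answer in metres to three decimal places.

h_p = 6.388 m

γ = ρg = 1406 × 9.81 / 1000 = 13.79286 kN/m³.
Let θ = 71.4° be the plate's angle to the horizontal; measure y along the incline from where the plane meets the free surface. Vertical depth h = y·sinθ with sinθ = 0.947768.
With the apex down, the centroid sits h/3 = 3.93/3 = 1.31 m below the base (the top edge), so y_c = 5.3 + 1.31 = 6.61 m and h_c = 6.61 × 0.947768 = 6.26475 m.
A = ½ × 2.9 × 3.93 = 5.6985 m².
Resultant F = γ·h_c·A = 13.79286 × 6.26475 × 5.6985 = 492.401 kN.
I_c = b·h³/36 = 2.9 × 3.93³/36 = 4.8896 m⁴.
Centre of pressure: y_p = y_c + I_c/(y_c·A) = 6.61 + 4.8896/(6.61 × 5.6985) = 6.61 + 0.129811 = 6.73981 m along the plane.
Vertically, h_p = y_p·sinθ = 6.73981 × 0.947768 = 6.38778 m.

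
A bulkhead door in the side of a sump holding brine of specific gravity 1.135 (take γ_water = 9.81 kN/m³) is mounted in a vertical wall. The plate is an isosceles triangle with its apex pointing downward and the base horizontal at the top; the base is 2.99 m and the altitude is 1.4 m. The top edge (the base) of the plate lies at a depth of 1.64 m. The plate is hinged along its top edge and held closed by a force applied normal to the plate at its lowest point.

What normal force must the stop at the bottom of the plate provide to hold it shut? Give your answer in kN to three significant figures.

γ = 1.135 × 9.81 = 11.13435 kN/m³.
With the apex down, the centroid sits h/3 = 1.4/3 = 0.466667 m below the base (the top edge), so the centroid depth is h_c = 1.64 + 0.466667 = 2.10667 m.
A = ½ × 2.99 × 1.4 = 2.093 m².
Resultant F = γ·h_c·A = 11.13435 × 2.10667 × 2.093 = 49.0942 kN.
I_c = b·h³/36 = 2.99 × 1.4³/36 = 0.227904 m⁴.
Centre of pressure: y_p = y_c + I_c/(y_c·A) = 2.10667 + 0.227904/(2.10667 × 2.093) = 2.10667 + 0.0516876 = 2.15836 m along the plane.
The resultant acts 0.466667 + 0.0516876 = 0.518355 m (along the plate) below the hinge at the top edge, so the moment about the hinge is M = F × 0.518355 = 49.0942 × 0.518355 = 25.4482 kN·m.
A normal force at the bottom, 1.4 m from the hinge, must supply this moment: P = 25.4482/1.4 = 18.1773 kN.

P ≈ 18.2 kN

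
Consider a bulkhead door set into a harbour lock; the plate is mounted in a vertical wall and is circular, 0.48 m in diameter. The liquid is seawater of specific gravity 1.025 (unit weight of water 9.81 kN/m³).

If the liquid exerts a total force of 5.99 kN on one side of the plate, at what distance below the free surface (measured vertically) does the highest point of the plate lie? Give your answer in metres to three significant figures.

d_top ≈ 3.05 m

γ = 1.025 × 9.81 = 10.05525 kN/m³.
A = π(0.24)² = 0.180956 m².
From F = γ·h_c·A, the centroid depth is h_c = 5.99/(10.05525 × 0.180956) = 3.29201 m.
The centroid is at the centre, 0.24 m below the top of the plate, so the highest point sits at h_top = 3.29201 − 0.24 = 3.05201 m below the surface.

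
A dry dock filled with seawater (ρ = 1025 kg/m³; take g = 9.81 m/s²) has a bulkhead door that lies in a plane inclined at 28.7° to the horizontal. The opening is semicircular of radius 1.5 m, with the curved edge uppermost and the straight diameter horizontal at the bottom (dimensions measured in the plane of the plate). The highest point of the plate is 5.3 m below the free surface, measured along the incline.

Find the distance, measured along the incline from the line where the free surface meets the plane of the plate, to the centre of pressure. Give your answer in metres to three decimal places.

y_p = 6.189 m

γ = ρg = 1025 × 9.81 / 1000 = 10.05525 kN/m³.
Let θ = 28.7° be the plate's angle to the horizontal; measure y along the incline from where the plane meets the free surface. Vertical depth h = y·sinθ with sinθ = 0.480223.
The centroid lies 4r/(3π) = 0.63662 m above the diameter, so r − 4r/(3π) = 1.5 − 0.63662 = 0.86338 m below the topmost point, so y_c = 5.3 + 0.86338 = 6.16338 m and h_c = 6.16338 × 0.480223 = 2.9598 m.
A = πr²/2 = π × 1.5²/2 = 3.53429 m².
Resultant F = γ·h_c·A = 10.05525 × 2.9598 × 3.53429 = 105.186 kN.
I_c = (π/8 − 8/(9π))·r⁴ = 0.109757 × 1.5⁴ = 0.555645 m⁴.
Centre of pressure: y_p = y_c + I_c/(y_c·A) = 6.16338 + 0.555645/(6.16338 × 3.53429) = 6.16338 + 0.025508 = 6.18889 m along the plane.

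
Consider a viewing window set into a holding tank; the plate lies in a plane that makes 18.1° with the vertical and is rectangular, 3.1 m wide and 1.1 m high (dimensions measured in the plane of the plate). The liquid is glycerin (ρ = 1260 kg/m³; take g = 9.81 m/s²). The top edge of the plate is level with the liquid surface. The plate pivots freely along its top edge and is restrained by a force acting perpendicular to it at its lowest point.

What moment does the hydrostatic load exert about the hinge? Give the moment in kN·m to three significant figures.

M ≈ 16.2 kN·m

γ = ρg = 1260 × 9.81 / 1000 = 12.3606 kN/m³.
The plate makes 18.1° with the vertical, i.e. θ = 90° − 18.1° = 71.9° to the horizontal. Measuring y along the incline from the free-surface line, vertical depth h = y·sinθ with sinθ = 0.950516.
The centroid lies 1.1/2 = 0.55 m below the top edge, so y_c = 0.55 m and h_c = 0.55 × 0.950516 = 0.522784 m.
A = 3.1 × 1.1 = 3.41 m².
Resultant F = γ·h_c·A = 12.3606 × 0.522784 × 3.41 = 22.0352 kN.
I_c = b·h³/12 = 3.1 × 1.1³/12 = 0.343842 m⁴.
Centre of pressure: y_p = y_c + I_c/(y_c·A) = 0.55 + 0.343842/(0.55 × 3.41) = 0.55 + 0.183334 = 0.733334 m along the plane.
The resultant acts 0.55 + 0.183334 = 0.733334 m (along the plate) below the hinge at the top edge, so the moment about the hinge is M = F × 0.733334 = 22.0352 × 0.733334 = 16.1592 kN·m.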